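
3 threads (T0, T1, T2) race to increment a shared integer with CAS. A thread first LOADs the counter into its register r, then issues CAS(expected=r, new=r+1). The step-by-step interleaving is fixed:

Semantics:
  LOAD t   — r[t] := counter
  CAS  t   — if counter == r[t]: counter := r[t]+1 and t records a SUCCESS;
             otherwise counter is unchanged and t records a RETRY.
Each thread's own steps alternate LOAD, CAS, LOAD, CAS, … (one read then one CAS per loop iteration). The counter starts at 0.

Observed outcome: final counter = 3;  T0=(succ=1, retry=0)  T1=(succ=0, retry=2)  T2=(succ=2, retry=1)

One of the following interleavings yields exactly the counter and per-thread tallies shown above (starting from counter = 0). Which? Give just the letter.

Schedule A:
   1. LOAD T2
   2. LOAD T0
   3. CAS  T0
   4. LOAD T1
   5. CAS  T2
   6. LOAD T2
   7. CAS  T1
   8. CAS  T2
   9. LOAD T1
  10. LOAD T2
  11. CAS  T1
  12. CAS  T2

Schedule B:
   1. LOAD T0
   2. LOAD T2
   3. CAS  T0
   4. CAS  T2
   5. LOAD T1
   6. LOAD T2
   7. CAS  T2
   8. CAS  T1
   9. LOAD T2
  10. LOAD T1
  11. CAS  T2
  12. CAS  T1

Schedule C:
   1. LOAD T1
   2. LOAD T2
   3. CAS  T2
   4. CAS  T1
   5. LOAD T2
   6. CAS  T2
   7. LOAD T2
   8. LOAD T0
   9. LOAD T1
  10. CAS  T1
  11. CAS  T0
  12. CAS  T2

B

Run B:
   1) LOAD T0:  M=0  r_T0=0
   2) LOAD T2:  M=0  r_T2=0
   3) CAS  T0:  M=1  r_T0=0 ✓
   4) CAS  T2:  M=1  r_T2=0 ✗
   5) LOAD T1:  M=1  r_T1=1
   6) LOAD T2:  M=1  r_T2=1
   7) CAS  T2:  M=2  r_T2=1 ✓
   8) CAS  T1:  M=2  r_T1=1 ✗
   9) LOAD T2:  M=2  r_T2=2
  10) LOAD T1:  M=2  r_T1=2
  11) CAS  T2:  M=3  r_T2=2 ✓
  12) CAS  T1:  M=3  r_T1=2 ✗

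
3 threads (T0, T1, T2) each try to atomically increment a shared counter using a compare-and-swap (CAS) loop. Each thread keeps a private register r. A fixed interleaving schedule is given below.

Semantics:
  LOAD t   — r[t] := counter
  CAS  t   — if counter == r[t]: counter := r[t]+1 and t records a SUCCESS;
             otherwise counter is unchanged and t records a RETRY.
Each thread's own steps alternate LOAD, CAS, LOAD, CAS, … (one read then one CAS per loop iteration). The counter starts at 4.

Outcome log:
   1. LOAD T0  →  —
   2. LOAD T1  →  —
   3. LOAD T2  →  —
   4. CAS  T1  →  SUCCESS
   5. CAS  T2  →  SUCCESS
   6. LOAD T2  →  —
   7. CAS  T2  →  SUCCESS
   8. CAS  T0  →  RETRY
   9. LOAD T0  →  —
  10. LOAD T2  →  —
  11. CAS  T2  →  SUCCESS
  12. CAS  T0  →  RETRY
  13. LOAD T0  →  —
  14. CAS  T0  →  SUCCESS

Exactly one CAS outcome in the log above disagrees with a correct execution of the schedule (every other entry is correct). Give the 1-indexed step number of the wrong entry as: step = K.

Reference trace:
1. LOAD T0 → mem=4 r[T0]=4 [LOAD]
2. LOAD T1 → mem=4 r[T1]=4 [LOAD]
3. LOAD T2 → mem=4 r[T2]=4 [LOAD]
4. CAS T1 → mem=5 r[T1]=4 [OK]
5. CAS T2 → mem=5 r[T2]=4 [RETRY]
6. LOAD T2 → mem=5 r[T2]=5 [LOAD]
7. CAS T2 → mem=6 r[T2]=5 [OK]
8. CAS T0 → mem=6 r[T0]=4 [RETRY]
9. LOAD T0 → mem=6 r[T0]=6 [LOAD]
10. LOAD T2 → mem=6 r[T2]=6 [LOAD]
11. CAS T2 → mem=7 r[T2]=6 [OK]
12. CAS T0 → mem=7 r[T0]=6 [RETRY]
13. LOAD T0 → mem=7 r[T0]=7 [LOAD]
14. CAS T0 → mem=8 r[T0]=7 [OK]
Mismatch at 5.

step = 5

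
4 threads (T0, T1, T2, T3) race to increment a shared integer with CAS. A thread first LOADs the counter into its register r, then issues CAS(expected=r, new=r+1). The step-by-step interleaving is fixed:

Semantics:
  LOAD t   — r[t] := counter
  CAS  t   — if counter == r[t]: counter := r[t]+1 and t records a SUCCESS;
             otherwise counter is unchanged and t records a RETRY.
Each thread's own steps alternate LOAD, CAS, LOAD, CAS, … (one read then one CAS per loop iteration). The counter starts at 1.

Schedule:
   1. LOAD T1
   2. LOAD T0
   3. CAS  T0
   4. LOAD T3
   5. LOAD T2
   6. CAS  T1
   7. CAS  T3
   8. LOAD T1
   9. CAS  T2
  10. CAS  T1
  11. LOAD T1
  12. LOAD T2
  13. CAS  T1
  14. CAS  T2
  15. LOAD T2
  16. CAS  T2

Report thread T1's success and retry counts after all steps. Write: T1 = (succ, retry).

1. LOAD T1 → mem=1 r[T1]=1 [LOAD]
2. LOAD T0 → mem=1 r[T0]=1 [LOAD]
3. CAS T0 → mem=2 r[T0]=1 [OK]
4. LOAD T3 → mem=2 r[T3]=2 [LOAD]
5. LOAD T2 → mem=2 r[T2]=2 [LOAD]
6. CAS T1 → mem=2 r[T1]=1 [RETRY]
7. CAS T3 → mem=3 r[T3]=2 [OK]
8. LOAD T1 → mem=3 r[T1]=3 [LOAD]
9. CAS T2 → mem=3 r[T2]=2 [RETRY]
10. CAS T1 → mem=4 r[T1]=3 [OK]
11. LOAD T1 → mem=4 r[T1]=4 [LOAD]
12. LOAD T2 → mem=4 r[T2]=4 [LOAD]
13. CAS T1 → mem=5 r[T1]=4 [OK]
14. CAS T2 → mem=5 r[T2]=4 [RETRY]
15. LOAD T2 → mem=5 r[T2]=5 [LOAD]
16. CAS T2 → mem=6 r[T2]=5 [OK]

T1 = (2, 1)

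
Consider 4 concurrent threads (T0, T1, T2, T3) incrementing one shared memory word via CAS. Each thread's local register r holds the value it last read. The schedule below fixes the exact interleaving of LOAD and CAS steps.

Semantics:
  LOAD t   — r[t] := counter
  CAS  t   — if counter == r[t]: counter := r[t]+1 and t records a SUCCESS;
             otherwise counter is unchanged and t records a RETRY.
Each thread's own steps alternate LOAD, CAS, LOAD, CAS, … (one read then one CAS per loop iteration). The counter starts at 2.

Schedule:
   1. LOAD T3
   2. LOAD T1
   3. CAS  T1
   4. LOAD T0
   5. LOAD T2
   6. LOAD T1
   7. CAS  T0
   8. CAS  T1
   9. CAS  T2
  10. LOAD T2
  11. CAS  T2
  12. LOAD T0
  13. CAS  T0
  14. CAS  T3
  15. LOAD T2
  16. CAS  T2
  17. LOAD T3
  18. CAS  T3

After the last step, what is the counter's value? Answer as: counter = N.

counter = 8

   1) LOAD T3:  M=2  r_T3=2
   2) LOAD T1:  M=2  r_T1=2
   3) CAS  T1:  M=3  r_T1=2 ✓
   4) LOAD T0:  M=3  r_T0=3
   5) LOAD T2:  M=3  r_T2=3
   6) LOAD T1:  M=3  r_T1=3
   7) CAS  T0:  M=4  r_T0=3 ✓
   8) CAS  T1:  M=4  r_T1=3 ✗
   9) CAS  T2:  M=4  r_T2=3 ✗
  10) LOAD T2:  M=4  r_T2=4
  11) CAS  T2:  M=5  r_T2=4 ✓
  12) LOAD T0:  M=5  r_T0=5
  13) CAS  T0:  M=6  r_T0=5 ✓
  14) CAS  T3:  M=6  r_T3=2 ✗
  15) LOAD T2:  M=6  r_T2=6
  16) CAS  T2:  M=7  r_T2=6 ✓
  17) LOAD T3:  M=7  r_T3=7
  18) CAS  T3:  M=8  r_T3=7 ✓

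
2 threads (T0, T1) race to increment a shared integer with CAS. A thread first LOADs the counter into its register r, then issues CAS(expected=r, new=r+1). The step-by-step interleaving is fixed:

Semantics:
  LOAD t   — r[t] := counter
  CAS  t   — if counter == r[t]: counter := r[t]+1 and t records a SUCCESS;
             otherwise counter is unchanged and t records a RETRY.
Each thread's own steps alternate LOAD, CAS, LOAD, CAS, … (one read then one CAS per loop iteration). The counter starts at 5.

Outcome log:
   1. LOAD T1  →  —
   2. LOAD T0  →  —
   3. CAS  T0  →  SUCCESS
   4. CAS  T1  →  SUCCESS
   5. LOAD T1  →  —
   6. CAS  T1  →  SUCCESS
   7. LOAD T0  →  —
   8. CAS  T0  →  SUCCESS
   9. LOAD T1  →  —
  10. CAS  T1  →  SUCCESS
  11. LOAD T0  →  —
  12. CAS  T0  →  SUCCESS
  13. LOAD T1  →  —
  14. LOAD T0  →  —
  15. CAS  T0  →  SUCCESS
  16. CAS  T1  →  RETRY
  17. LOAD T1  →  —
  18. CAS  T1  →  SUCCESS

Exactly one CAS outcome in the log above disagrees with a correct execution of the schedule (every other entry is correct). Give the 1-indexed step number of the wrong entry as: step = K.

step = 4

Correct run:
step 1: T1 LOAD ⇒ load; ctr=5 reg=5
step 2: T0 LOAD ⇒ load; ctr=5 reg=5
step 3: T0 CAS ⇒ ok; ctr=6 reg=5
step 4: T1 CAS ⇒ retry; ctr=6 reg=5
step 5: T1 LOAD ⇒ load; ctr=6 reg=6
step 6: T1 CAS ⇒ ok; ctr=7 reg=6
step 7: T0 LOAD ⇒ load; ctr=7 reg=7
step 8: T0 CAS ⇒ ok; ctr=8 reg=7
step 9: T1 LOAD ⇒ load; ctr=8 reg=8
step 10: T1 CAS ⇒ ok; ctr=9 reg=8
step 11: T0 LOAD ⇒ load; ctr=9 reg=9
step 12: T0 CAS ⇒ ok; ctr=10 reg=9
step 13: T1 LOAD ⇒ load; ctr=10 reg=10
step 14: T0 LOAD ⇒ load; ctr=10 reg=10
step 15: T0 CAS ⇒ ok; ctr=11 reg=10
step 16: T1 CAS ⇒ retry; ctr=11 reg=10
step 17: T1 LOAD ⇒ load; ctr=11 reg=11
step 18: T1 CAS ⇒ ok; ctr=12 reg=11
Log disagrees first at step 4.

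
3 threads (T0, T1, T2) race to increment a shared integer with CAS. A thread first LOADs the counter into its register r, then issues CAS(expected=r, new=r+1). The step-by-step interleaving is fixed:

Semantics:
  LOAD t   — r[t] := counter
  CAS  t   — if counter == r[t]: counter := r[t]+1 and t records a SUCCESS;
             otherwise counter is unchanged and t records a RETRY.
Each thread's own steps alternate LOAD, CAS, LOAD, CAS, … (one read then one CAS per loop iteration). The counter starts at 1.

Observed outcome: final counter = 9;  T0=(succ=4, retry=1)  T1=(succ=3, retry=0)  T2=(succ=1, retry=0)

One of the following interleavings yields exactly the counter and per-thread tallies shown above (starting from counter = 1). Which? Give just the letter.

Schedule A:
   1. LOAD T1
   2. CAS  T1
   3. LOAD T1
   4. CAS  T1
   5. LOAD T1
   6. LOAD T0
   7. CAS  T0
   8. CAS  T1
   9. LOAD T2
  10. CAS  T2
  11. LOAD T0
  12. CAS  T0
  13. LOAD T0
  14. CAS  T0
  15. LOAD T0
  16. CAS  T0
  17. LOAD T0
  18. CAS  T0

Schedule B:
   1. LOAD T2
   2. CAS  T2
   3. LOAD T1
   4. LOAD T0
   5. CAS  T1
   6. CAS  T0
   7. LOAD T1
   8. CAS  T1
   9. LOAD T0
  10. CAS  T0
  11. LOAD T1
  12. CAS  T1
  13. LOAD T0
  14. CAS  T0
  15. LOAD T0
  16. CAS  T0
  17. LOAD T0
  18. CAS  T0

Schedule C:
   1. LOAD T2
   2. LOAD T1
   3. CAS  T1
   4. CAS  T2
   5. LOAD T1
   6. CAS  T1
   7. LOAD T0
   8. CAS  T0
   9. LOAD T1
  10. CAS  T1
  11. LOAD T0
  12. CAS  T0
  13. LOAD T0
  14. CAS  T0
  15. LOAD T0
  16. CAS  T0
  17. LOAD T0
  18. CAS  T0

B

Run B:
T2 LOAD — after: cnt=1, r=1 — load
T2 CAS — after: cnt=2, r=1 — ok
T1 LOAD — after: cnt=2, r=2 — load
T0 LOAD — after: cnt=2, r=2 — load
T1 CAS — after: cnt=3, r=2 — ok
T0 CAS — after: cnt=3, r=2 — retry
T1 LOAD — after: cnt=3, r=3 — load
T1 CAS — after: cnt=4, r=3 — ok
T0 LOAD — after: cnt=4, r=4 — load
T0 CAS — after: cnt=5, r=4 — ok
T1 LOAD — after: cnt=5, r=5 — load
T1 CAS — after: cnt=6, r=5 — ok
T0 LOAD — after: cnt=6, r=6 — load
T0 CAS — after: cnt=7, r=6 — ok
T0 LOAD — after: cnt=7, r=7 — load
T0 CAS — after: cnt=8, r=7 — ok
T0 LOAD — after: cnt=8, r=8 — load
T0 CAS — after: cnt=9, r=8 — ok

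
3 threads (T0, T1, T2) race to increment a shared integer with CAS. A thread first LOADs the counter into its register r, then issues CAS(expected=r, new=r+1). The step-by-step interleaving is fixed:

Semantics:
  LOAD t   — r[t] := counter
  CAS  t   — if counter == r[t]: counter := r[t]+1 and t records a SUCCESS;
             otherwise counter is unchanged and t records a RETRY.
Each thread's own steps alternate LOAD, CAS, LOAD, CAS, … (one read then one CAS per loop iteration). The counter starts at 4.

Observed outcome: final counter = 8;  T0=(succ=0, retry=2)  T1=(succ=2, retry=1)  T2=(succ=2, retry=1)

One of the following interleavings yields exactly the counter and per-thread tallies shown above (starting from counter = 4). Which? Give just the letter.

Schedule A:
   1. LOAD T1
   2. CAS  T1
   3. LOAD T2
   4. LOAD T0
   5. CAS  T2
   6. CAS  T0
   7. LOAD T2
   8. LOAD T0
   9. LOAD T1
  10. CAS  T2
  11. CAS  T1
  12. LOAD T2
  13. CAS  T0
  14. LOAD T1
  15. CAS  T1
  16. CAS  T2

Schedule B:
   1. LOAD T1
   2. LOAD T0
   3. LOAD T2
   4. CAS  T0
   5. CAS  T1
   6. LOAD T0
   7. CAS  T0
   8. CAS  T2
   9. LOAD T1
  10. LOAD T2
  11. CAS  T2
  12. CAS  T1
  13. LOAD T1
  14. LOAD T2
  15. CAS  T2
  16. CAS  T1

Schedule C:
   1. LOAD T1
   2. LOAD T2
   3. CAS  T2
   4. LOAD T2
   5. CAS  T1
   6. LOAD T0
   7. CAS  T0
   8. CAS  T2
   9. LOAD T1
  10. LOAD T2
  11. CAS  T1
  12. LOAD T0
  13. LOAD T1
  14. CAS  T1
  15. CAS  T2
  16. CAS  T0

A

Run A:
1. LOAD T1 → mem=4 r[T1]=4 [LOAD]
2. CAS T1 → mem=5 r[T1]=4 [OK]
3. LOAD T2 → mem=5 r[T2]=5 [LOAD]
4. LOAD T0 → mem=5 r[T0]=5 [LOAD]
5. CAS T2 → mem=6 r[T2]=5 [OK]
6. CAS T0 → mem=6 r[T0]=5 [RETRY]
7. LOAD T2 → mem=6 r[T2]=6 [LOAD]
8. LOAD T0 → mem=6 r[T0]=6 [LOAD]
9. LOAD T1 → mem=6 r[T1]=6 [LOAD]
10. CAS T2 → mem=7 r[T2]=6 [OK]
11. CAS T1 → mem=7 r[T1]=6 [RETRY]
12. LOAD T2 → mem=7 r[T2]=7 [LOAD]
13. CAS T0 → mem=7 r[T0]=6 [RETRY]
14. LOAD T1 → mem=7 r[T1]=7 [LOAD]
15. CAS T1 → mem=8 r[T1]=7 [OK]
16. CAS T2 → mem=8 r[T2]=7 [RETRY]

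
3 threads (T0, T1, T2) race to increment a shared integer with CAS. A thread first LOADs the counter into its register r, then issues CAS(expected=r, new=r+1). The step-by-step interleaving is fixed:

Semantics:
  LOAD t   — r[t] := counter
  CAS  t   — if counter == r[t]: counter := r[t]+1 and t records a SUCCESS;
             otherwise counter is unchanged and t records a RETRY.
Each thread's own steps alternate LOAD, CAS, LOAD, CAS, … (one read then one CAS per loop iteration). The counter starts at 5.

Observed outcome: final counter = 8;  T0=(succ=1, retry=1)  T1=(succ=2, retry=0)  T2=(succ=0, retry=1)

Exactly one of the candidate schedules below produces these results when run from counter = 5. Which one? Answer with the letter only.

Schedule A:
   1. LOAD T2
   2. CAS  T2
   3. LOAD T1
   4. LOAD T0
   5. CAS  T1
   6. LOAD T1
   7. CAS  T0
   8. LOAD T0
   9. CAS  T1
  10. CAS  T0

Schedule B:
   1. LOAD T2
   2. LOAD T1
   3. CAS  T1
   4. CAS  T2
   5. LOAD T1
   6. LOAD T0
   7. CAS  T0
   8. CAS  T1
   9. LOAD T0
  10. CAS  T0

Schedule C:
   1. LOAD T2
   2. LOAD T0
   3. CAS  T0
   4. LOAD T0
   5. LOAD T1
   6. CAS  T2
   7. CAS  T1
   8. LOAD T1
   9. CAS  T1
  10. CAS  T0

C

Simulating candidate C:
#1 T2 reads 5
#2 T0 reads 5
#3 T0 CAS(5→6) writes; counter now 6
#4 T0 reads 6
#5 T1 reads 6
#6 T2 CAS(5→6) fails; counter now 6
#7 T1 CAS(6→7) writes; counter now 7
#8 T1 reads 7
#9 T1 CAS(7→8) writes; counter now 8
#10 T0 CAS(6→7) fails; counter now 8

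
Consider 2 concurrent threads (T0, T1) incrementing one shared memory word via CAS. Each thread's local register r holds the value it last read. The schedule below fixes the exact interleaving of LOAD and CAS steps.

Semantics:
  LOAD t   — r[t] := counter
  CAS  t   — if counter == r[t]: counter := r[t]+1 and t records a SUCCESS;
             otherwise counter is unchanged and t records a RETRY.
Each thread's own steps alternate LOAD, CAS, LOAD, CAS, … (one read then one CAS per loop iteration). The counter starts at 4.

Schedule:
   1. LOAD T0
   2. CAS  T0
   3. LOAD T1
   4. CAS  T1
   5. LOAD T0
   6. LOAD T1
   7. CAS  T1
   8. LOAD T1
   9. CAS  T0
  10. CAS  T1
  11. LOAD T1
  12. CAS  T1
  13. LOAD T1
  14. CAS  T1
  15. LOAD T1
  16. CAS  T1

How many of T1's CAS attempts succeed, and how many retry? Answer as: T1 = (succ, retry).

T1 = (6, 0)

step 1: T0 LOAD ⇒ load; ctr=4 reg=4
step 2: T0 CAS ⇒ ok; ctr=5 reg=4
step 3: T1 LOAD ⇒ load; ctr=5 reg=5
step 4: T1 CAS ⇒ ok; ctr=6 reg=5
step 5: T0 LOAD ⇒ load; ctr=6 reg=6
step 6: T1 LOAD ⇒ load; ctr=6 reg=6
step 7: T1 CAS ⇒ ok; ctr=7 reg=6
step 8: T1 LOAD ⇒ load; ctr=7 reg=7
step 9: T0 CAS ⇒ retry; ctr=7 reg=6
step 10: T1 CAS ⇒ ok; ctr=8 reg=7
step 11: T1 LOAD ⇒ load; ctr=8 reg=8
step 12: T1 CAS ⇒ ok; ctr=9 reg=8
step 13: T1 LOAD ⇒ load; ctr=9 reg=9
step 14: T1 CAS ⇒ ok; ctr=10 reg=9
step 15: T1 LOAD ⇒ load; ctr=10 reg=10
step 16: T1 CAS ⇒ ok; ctr=11 reg=10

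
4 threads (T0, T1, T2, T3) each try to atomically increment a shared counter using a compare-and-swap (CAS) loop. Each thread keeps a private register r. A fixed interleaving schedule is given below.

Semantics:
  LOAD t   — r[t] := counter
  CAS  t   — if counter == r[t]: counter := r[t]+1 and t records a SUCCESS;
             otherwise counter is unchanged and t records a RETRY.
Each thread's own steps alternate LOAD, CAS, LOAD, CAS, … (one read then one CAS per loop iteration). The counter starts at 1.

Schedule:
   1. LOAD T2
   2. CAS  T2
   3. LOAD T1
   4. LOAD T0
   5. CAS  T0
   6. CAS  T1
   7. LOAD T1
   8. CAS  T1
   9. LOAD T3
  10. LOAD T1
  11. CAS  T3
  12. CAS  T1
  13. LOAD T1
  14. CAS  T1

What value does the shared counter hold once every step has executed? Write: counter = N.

counter = 6

#1 T2 reads 1
#2 T2 CAS(1→2) writes; counter now 2
#3 T1 reads 2
#4 T0 reads 2
#5 T0 CAS(2→3) writes; counter now 3
#6 T1 CAS(2→3) fails; counter now 3
#7 T1 reads 3
#8 T1 CAS(3→4) writes; counter now 4
#9 T3 reads 4
#10 T1 reads 4
#11 T3 CAS(4→5) writes; counter now 5
#12 T1 CAS(4→5) fails; counter now 5
#13 T1 reads 5
#14 T1 CAS(5→6) writes; counter now 6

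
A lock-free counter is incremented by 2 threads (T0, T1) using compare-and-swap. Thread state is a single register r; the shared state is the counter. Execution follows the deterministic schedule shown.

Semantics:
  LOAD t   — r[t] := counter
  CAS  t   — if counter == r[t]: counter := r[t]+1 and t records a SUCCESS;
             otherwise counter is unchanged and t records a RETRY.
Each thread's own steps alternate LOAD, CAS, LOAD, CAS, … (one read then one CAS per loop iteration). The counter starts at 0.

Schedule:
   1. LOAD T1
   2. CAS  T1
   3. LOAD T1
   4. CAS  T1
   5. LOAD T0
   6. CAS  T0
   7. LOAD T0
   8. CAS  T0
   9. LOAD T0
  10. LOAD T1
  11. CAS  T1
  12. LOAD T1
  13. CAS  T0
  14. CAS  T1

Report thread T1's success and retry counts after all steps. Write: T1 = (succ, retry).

[1] T1.load  rd  (counter 0, T1.r 0)
[2] T1.cas  hit  (counter 1, T1.r 0)
[3] T1.load  rd  (counter 1, T1.r 1)
[4] T1.cas  hit  (counter 2, T1.r 1)
[5] T0.load  rd  (counter 2, T0.r 2)
[6] T0.cas  hit  (counter 3, T0.r 2)
[7] T0.load  rd  (counter 3, T0.r 3)
[8] T0.cas  hit  (counter 4, T0.r 3)
[9] T0.load  rd  (counter 4, T0.r 4)
[10] T1.load  rd  (counter 4, T1.r 4)
[11] T1.cas  hit  (counter 5, T1.r 4)
[12] T1.load  rd  (counter 5, T1.r 5)
[13] T0.cas  miss  (counter 5, T0.r 4)
[14] T1.cas  hit  (counter 6, T1.r 5)

T1 = (4, 0)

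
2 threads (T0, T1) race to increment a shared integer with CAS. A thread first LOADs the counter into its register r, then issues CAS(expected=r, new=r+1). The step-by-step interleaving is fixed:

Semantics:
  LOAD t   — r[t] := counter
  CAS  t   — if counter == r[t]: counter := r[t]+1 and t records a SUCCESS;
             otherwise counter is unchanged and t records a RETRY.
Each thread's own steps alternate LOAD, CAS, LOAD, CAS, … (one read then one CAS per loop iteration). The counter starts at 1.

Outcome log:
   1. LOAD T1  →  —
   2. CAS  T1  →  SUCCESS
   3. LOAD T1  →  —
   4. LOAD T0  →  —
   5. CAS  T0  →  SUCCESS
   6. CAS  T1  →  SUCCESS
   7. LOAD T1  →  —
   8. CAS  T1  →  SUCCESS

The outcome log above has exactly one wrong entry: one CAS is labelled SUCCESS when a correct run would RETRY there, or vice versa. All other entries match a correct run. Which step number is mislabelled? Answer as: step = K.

Re-executing:
[1] T1.load  rd  (counter 1, T1.r 1)
[2] T1.cas  hit  (counter 2, T1.r 1)
[3] T1.load  rd  (counter 2, T1.r 2)
[4] T0.load  rd  (counter 2, T0.r 2)
[5] T0.cas  hit  (counter 3, T0.r 2)
[6] T1.cas  miss  (counter 3, T1.r 2)
[7] T1.load  rd  (counter 3, T1.r 3)
[8] T1.cas  hit  (counter 4, T1.r 3)
Flip is step 6.

step = 6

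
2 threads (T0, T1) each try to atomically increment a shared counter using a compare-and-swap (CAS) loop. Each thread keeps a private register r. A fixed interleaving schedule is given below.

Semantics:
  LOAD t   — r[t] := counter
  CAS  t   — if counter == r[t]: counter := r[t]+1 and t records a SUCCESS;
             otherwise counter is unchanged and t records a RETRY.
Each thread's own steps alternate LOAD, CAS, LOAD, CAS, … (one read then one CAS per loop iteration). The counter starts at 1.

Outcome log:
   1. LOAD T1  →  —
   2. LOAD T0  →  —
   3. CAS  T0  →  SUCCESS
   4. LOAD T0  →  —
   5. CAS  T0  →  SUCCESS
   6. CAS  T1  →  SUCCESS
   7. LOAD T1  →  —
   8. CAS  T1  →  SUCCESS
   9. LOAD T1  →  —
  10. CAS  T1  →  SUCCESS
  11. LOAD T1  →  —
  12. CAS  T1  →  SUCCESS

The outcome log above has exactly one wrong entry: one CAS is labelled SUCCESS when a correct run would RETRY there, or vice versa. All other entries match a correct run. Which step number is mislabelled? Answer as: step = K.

step = 6

Reference trace:
T1 LOAD — after: cnt=1, r=1 — load
T0 LOAD — after: cnt=1, r=1 — load
T0 CAS — after: cnt=2, r=1 — ok
T0 LOAD — after: cnt=2, r=2 — load
T0 CAS — after: cnt=3, r=2 — ok
T1 CAS — after: cnt=3, r=1 — retry
T1 LOAD — after: cnt=3, r=3 — load
T1 CAS — after: cnt=4, r=3 — ok
T1 LOAD — after: cnt=4, r=4 — load
T1 CAS — after: cnt=5, r=4 — ok
T1 LOAD — after: cnt=5, r=5 — load
T1 CAS — after: cnt=6, r=5 — ok
Flip is step 6.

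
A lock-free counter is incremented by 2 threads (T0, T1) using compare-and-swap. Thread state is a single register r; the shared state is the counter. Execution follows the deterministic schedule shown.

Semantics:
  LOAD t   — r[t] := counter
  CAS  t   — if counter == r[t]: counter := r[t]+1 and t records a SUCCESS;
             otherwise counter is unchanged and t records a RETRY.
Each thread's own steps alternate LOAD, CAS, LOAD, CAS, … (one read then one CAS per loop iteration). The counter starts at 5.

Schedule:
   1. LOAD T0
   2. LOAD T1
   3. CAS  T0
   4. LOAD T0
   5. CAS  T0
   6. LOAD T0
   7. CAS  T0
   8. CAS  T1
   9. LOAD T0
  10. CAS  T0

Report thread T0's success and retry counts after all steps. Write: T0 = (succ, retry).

T0 LOAD — after: cnt=5, r=5 — load
T1 LOAD — after: cnt=5, r=5 — load
T0 CAS — after: cnt=6, r=5 — ok
T0 LOAD — after: cnt=6, r=6 — load
T0 CAS — after: cnt=7, r=6 — ok
T0 LOAD — after: cnt=7, r=7 — load
T0 CAS — after: cnt=8, r=7 — ok
T1 CAS — after: cnt=8, r=5 — retry
T0 LOAD — after: cnt=8, r=8 — load
T0 CAS — after: cnt=9, r=8 — ok

T0 = (4, 0)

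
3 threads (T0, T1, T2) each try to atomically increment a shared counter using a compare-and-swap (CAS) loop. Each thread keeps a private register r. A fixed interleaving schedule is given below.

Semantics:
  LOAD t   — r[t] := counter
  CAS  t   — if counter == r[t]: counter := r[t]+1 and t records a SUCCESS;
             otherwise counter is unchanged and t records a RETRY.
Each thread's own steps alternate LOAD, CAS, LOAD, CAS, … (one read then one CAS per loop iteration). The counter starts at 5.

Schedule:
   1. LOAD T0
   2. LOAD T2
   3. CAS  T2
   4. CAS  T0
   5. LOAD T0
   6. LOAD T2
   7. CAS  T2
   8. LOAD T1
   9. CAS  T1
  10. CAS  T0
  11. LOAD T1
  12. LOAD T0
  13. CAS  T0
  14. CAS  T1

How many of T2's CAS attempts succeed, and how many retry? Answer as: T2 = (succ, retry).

T2 = (2, 0)

   1) LOAD T0:  M=5  r_T0=5
   2) LOAD T2:  M=5  r_T2=5
   3) CAS  T2:  M=6  r_T2=5 ✓
   4) CAS  T0:  M=6  r_T0=5 ✗
   5) LOAD T0:  M=6  r_T0=6
   6) LOAD T2:  M=6  r_T2=6
   7) CAS  T2:  M=7  r_T2=6 ✓
   8) LOAD T1:  M=7  r_T1=7
   9) CAS  T1:  M=8  r_T1=7 ✓
  10) CAS  T0:  M=8  r_T0=6 ✗
  11) LOAD T1:  M=8  r_T1=8
  12) LOAD T0:  M=8  r_T0=8
  13) CAS  T0:  M=9  r_T0=8 ✓
  14) CAS  T1:  M=9  r_T1=8 ✗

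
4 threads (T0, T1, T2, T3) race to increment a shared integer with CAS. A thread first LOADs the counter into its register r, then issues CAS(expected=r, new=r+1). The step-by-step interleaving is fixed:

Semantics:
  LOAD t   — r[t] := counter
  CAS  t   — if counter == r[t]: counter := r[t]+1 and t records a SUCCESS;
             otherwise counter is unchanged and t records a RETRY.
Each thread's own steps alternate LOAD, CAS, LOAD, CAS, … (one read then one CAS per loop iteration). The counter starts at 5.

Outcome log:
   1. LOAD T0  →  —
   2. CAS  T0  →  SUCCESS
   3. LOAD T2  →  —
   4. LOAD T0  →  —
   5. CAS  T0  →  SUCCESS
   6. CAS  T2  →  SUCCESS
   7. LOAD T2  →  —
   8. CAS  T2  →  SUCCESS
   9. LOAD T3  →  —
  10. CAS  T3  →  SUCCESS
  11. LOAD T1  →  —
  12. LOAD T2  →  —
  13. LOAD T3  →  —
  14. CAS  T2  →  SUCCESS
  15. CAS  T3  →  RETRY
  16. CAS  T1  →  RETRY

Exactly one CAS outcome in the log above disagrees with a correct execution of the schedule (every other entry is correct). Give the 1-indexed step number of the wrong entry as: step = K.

Reference trace:
T0 LOAD — after: cnt=5, r=5 — load
T0 CAS — after: cnt=6, r=5 — ok
T2 LOAD — after: cnt=6, r=6 — load
T0 LOAD — after: cnt=6, r=6 — load
T0 CAS — after: cnt=7, r=6 — ok
T2 CAS — after: cnt=7, r=6 — retry
T2 LOAD — after: cnt=7, r=7 — load
T2 CAS — after: cnt=8, r=7 — ok
T3 LOAD — after: cnt=8, r=8 — load
T3 CAS — after: cnt=9, r=8 — ok
T1 LOAD — after: cnt=9, r=9 — load
T2 LOAD — after: cnt=9, r=9 — load
T3 LOAD — after: cnt=9, r=9 — load
T2 CAS — after: cnt=10, r=9 — ok
T3 CAS — after: cnt=10, r=9 — retry
T1 CAS — after: cnt=10, r=9 — retry
Log disagrees first at step 6.

step = 6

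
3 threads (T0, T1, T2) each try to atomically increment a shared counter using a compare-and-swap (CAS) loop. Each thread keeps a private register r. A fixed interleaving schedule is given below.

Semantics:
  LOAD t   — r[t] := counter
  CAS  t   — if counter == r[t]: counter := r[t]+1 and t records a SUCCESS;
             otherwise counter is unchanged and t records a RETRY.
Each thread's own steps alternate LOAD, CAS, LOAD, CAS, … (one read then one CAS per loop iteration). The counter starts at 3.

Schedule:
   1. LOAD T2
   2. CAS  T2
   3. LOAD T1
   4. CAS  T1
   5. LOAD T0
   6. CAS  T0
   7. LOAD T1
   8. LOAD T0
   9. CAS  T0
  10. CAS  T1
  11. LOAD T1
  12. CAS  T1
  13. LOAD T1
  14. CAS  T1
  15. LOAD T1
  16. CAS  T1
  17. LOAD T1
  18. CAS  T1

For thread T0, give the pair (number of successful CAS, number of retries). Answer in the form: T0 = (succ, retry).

T0 = (2, 0)

1. LOAD T2 → mem=3 r[T2]=3 [LOAD]
2. CAS T2 → mem=4 r[T2]=3 [OK]
3. LOAD T1 → mem=4 r[T1]=4 [LOAD]
4. CAS T1 → mem=5 r[T1]=4 [OK]
5. LOAD T0 → mem=5 r[T0]=5 [LOAD]
6. CAS T0 → mem=6 r[T0]=5 [OK]
7. LOAD T1 → mem=6 r[T1]=6 [LOAD]
8. LOAD T0 → mem=6 r[T0]=6 [LOAD]
9. CAS T0 → mem=7 r[T0]=6 [OK]
10. CAS T1 → mem=7 r[T1]=6 [RETRY]
11. LOAD T1 → mem=7 r[T1]=7 [LOAD]
12. CAS T1 → mem=8 r[T1]=7 [OK]
13. LOAD T1 → mem=8 r[T1]=8 [LOAD]
14. CAS T1 → mem=9 r[T1]=8 [OK]
15. LOAD T1 → mem=9 r[T1]=9 [LOAD]
16. CAS T1 → mem=10 r[T1]=9 [OK]
17. LOAD T1 → mem=10 r[T1]=10 [LOAD]
18. CAS T1 → mem=11 r[T1]=10 [OK]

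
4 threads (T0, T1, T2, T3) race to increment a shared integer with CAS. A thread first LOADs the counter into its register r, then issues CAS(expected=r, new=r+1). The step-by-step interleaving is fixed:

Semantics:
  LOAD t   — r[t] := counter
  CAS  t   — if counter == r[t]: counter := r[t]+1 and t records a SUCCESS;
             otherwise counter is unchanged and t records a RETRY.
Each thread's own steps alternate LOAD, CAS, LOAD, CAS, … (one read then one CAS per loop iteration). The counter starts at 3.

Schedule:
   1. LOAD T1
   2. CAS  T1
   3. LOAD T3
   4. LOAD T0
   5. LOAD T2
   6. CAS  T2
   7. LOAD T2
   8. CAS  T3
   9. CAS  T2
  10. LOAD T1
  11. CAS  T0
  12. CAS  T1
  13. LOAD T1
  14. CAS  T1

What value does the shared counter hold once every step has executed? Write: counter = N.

counter = 8

   1) LOAD T1:  M=3  r_T1=3
   2) CAS  T1:  M=4  r_T1=3 ✓
   3) LOAD T3:  M=4  r_T3=4
   4) LOAD T0:  M=4  r_T0=4
   5) LOAD T2:  M=4  r_T2=4
   6) CAS  T2:  M=5  r_T2=4 ✓
   7) LOAD T2:  M=5  r_T2=5
   8) CAS  T3:  M=5  r_T3=4 ✗
   9) CAS  T2:  M=6  r_T2=5 ✓
  10) LOAD T1:  M=6  r_T1=6
  11) CAS  T0:  M=6  r_T0=4 ✗
  12) CAS  T1:  M=7  r_T1=6 ✓
  13) LOAD T1:  M=7  r_T1=7
  14) CAS  T1:  M=8  r_T1=7 ✓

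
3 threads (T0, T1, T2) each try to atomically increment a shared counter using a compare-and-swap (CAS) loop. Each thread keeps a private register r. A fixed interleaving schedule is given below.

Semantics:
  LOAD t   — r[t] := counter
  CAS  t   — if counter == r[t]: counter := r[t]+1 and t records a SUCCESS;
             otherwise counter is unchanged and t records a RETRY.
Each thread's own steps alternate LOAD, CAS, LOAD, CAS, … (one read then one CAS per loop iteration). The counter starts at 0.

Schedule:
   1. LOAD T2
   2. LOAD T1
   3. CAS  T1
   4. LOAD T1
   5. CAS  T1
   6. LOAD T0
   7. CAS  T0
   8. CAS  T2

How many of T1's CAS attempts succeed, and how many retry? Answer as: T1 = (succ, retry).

T1 = (2, 0)

[1] T2.load  rd  (counter 0, T2.r 0)
[2] T1.load  rd  (counter 0, T1.r 0)
[3] T1.cas  hit  (counter 1, T1.r 0)
[4] T1.load  rd  (counter 1, T1.r 1)
[5] T1.cas  hit  (counter 2, T1.r 1)
[6] T0.load  rd  (counter 2, T0.r 2)
[7] T0.cas  hit  (counter 3, T0.r 2)
[8] T2.cas  miss  (counter 3, T2.r 0)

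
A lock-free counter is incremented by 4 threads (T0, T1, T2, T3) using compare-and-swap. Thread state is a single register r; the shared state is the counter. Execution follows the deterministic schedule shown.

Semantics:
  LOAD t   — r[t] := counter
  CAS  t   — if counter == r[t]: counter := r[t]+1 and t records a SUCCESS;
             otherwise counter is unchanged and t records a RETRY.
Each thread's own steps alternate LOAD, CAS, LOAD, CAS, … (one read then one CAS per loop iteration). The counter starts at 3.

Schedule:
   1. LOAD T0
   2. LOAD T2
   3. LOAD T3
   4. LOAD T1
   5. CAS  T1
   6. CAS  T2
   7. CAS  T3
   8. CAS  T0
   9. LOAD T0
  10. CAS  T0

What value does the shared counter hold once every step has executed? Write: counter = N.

counter = 5

T0 LOAD — after: cnt=3, r=3 — load
T2 LOAD — after: cnt=3, r=3 — load
T3 LOAD — after: cnt=3, r=3 — load
T1 LOAD — after: cnt=3, r=3 — load
T1 CAS — after: cnt=4, r=3 — ok
T2 CAS — after: cnt=4, r=3 — retry
T3 CAS — after: cnt=4, r=3 — retry
T0 CAS — after: cnt=4, r=3 — retry
T0 LOAD — after: cnt=4, r=4 — load
T0 CAS — after: cnt=5, r=4 — ok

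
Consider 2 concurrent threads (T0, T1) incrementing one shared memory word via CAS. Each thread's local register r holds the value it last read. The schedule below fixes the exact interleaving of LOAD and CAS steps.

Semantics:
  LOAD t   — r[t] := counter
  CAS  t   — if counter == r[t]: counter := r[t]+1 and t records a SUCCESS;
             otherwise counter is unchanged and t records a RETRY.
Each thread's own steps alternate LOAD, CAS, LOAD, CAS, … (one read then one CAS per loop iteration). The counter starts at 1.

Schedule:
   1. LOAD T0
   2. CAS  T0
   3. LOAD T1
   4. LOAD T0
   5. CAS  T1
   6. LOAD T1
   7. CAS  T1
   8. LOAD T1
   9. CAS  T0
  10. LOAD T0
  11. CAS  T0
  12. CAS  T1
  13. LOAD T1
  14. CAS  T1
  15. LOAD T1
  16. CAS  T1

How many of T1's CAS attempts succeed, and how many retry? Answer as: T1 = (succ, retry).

T1 = (4, 1)

   1) LOAD T0:  M=1  r_T0=1
   2) CAS  T0:  M=2  r_T0=1 ✓
   3) LOAD T1:  M=2  r_T1=2
   4) LOAD T0:  M=2  r_T0=2
   5) CAS  T1:  M=3  r_T1=2 ✓
   6) LOAD T1:  M=3  r_T1=3
   7) CAS  T1:  M=4  r_T1=3 ✓
   8) LOAD T1:  M=4  r_T1=4
   9) CAS  T0:  M=4  r_T0=2 ✗
  10) LOAD T0:  M=4  r_T0=4
  11) CAS  T0:  M=5  r_T0=4 ✓
  12) CAS  T1:  M=5  r_T1=4 ✗
  13) LOAD T1:  M=5  r_T1=5
  14) CAS  T1:  M=6  r_T1=5 ✓
  15) LOAD T1:  M=6  r_T1=6
  16) CAS  T1:  M=7  r_T1=6 ✓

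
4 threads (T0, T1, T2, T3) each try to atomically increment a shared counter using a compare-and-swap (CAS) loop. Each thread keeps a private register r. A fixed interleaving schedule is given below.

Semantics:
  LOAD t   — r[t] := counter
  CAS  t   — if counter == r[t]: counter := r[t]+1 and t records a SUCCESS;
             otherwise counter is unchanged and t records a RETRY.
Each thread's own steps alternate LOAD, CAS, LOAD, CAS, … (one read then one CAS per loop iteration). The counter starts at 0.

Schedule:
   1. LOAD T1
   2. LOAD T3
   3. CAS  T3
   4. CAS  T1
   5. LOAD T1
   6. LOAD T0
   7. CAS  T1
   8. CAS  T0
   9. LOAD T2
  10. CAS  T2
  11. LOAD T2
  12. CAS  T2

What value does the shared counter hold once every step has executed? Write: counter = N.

counter = 4

#1 T1 reads 0
#2 T3 reads 0
#3 T3 CAS(0→1) writes; counter now 1
#4 T1 CAS(0→1) fails; counter now 1
#5 T1 reads 1
#6 T0 reads 1
#7 T1 CAS(1→2) writes; counter now 2
#8 T0 CAS(1→2) fails; counter now 2
#9 T2 reads 2
#10 T2 CAS(2→3) writes; counter now 3
#11 T2 reads 3
#12 T2 CAS(3→4) writes; counter now 4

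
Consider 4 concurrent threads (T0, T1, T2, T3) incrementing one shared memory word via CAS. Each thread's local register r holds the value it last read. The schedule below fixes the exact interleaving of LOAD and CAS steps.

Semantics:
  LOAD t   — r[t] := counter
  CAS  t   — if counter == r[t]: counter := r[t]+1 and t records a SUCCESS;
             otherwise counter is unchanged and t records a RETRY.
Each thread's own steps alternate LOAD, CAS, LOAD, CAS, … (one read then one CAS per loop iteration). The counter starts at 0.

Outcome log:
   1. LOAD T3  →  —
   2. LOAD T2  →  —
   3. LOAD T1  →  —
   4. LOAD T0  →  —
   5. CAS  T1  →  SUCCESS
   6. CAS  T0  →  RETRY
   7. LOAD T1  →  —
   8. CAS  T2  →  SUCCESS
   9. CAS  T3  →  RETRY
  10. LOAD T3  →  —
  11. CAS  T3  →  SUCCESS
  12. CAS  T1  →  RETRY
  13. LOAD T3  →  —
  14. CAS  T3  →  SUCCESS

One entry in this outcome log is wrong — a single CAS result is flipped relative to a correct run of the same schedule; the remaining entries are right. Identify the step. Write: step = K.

Reference trace:
T3 LOAD — after: cnt=0, r=0 — load
T2 LOAD — after: cnt=0, r=0 — load
T1 LOAD — after: cnt=0, r=0 — load
T0 LOAD — after: cnt=0, r=0 — load
T1 CAS — after: cnt=1, r=0 — ok
T0 CAS — after: cnt=1, r=0 — retry
T1 LOAD — after: cnt=1, r=1 — load
T2 CAS — after: cnt=1, r=0 — retry
T3 CAS — after: cnt=1, r=0 — retry
T3 LOAD — after: cnt=1, r=1 — load
T3 CAS — after: cnt=2, r=1 — ok
T1 CAS — after: cnt=2, r=1 — retry
T3 LOAD — after: cnt=2, r=2 — load
T3 CAS — after: cnt=3, r=2 — ok
Log disagrees first at step 8.

step = 8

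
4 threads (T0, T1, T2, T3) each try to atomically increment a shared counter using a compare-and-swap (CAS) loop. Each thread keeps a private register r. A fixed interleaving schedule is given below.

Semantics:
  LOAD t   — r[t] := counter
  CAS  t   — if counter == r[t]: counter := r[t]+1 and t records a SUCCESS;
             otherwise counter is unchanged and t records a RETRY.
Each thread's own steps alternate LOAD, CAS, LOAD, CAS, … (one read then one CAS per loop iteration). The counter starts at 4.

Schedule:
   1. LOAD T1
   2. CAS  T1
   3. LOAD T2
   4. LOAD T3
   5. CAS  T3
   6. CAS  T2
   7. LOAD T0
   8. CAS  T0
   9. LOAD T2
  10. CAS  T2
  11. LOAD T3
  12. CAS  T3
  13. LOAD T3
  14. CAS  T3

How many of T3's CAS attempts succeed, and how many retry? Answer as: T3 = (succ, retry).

T1 LOAD — after: cnt=4, r=4 — load
T1 CAS — after: cnt=5, r=4 — ok
T2 LOAD — after: cnt=5, r=5 — load
T3 LOAD — after: cnt=5, r=5 — load
T3 CAS — after: cnt=6, r=5 — ok
T2 CAS — after: cnt=6, r=5 — retry
T0 LOAD — after: cnt=6, r=6 — load
T0 CAS — after: cnt=7, r=6 — ok
T2 LOAD — after: cnt=7, r=7 — load
T2 CAS — after: cnt=8, r=7 — ok
T3 LOAD — after: cnt=8, r=8 — load
T3 CAS — after: cnt=9, r=8 — ok
T3 LOAD — after: cnt=9, r=9 — load
T3 CAS — after: cnt=10, r=9 — ok

T3 = (3, 0)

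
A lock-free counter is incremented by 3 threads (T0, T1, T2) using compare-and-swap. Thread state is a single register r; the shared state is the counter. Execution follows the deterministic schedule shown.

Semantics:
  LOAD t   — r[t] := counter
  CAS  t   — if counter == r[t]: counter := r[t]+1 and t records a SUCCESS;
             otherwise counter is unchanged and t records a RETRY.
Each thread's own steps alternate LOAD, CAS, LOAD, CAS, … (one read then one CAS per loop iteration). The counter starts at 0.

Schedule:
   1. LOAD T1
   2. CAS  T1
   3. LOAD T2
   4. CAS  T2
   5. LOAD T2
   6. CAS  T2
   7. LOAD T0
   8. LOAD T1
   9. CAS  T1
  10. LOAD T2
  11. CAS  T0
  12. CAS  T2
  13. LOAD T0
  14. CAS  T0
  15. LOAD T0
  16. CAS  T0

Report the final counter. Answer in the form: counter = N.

counter = 7

   1) LOAD T1:  M=0  r_T1=0
   2) CAS  T1:  M=1  r_T1=0 ✓
   3) LOAD T2:  M=1  r_T2=1
   4) CAS  T2:  M=2  r_T2=1 ✓
   5) LOAD T2:  M=2  r_T2=2
   6) CAS  T2:  M=3  r_T2=2 ✓
   7) LOAD T0:  M=3  r_T0=3
   8) LOAD T1:  M=3  r_T1=3
   9) CAS  T1:  M=4  r_T1=3 ✓
  10) LOAD T2:  M=4  r_T2=4
  11) CAS  T0:  M=4  r_T0=3 ✗
  12) CAS  T2:  M=5  r_T2=4 ✓
  13) LOAD T0:  M=5  r_T0=5
  14) CAS  T0:  M=6  r_T0=5 ✓
  15) LOAD T0:  M=6  r_T0=6
  16) CAS  T0:  M=7  r_T0=6 ✓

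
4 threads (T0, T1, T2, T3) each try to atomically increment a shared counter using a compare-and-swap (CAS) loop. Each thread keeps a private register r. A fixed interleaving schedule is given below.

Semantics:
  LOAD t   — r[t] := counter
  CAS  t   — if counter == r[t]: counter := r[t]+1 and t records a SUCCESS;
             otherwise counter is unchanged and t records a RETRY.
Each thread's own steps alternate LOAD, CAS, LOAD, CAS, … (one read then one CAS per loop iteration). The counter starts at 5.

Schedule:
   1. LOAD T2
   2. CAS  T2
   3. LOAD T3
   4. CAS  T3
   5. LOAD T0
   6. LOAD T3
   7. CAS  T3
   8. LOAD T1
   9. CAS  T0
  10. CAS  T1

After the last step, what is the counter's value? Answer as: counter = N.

counter = 9

#1 T2 reads 5
#2 T2 CAS(5→6) writes; counter now 6
#3 T3 reads 6
#4 T3 CAS(6→7) writes; counter now 7
#5 T0 reads 7
#6 T3 reads 7
#7 T3 CAS(7→8) writes; counter now 8
#8 T1 reads 8
#9 T0 CAS(7→8) fails; counter now 8
#10 T1 CAS(8→9) writes; counter now 9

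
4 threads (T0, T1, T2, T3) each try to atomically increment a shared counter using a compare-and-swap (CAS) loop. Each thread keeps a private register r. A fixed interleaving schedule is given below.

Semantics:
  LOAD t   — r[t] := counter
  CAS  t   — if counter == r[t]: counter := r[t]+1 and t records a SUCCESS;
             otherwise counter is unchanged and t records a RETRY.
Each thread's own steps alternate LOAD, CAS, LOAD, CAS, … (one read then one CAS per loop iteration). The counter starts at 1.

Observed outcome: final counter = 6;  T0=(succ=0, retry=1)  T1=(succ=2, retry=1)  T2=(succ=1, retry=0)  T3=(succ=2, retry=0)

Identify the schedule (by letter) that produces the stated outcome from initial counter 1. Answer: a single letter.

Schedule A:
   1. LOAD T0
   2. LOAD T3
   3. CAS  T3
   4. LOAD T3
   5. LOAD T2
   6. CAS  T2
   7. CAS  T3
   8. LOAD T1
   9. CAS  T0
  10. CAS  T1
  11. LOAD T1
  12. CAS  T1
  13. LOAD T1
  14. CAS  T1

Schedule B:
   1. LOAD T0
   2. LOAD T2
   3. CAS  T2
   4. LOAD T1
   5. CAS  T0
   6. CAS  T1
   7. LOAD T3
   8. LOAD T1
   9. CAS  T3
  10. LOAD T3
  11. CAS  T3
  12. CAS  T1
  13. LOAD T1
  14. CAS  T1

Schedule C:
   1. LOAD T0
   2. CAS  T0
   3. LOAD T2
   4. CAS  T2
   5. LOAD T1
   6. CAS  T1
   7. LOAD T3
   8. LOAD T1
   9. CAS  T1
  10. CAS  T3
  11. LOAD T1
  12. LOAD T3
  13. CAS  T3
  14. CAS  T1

Run B:
1. LOAD T0 → mem=1 r[T0]=1 [LOAD]
2. LOAD T2 → mem=1 r[T2]=1 [LOAD]
3. CAS T2 → mem=2 r[T2]=1 [OK]
4. LOAD T1 → mem=2 r[T1]=2 [LOAD]
5. CAS T0 → mem=2 r[T0]=1 [RETRY]
6. CAS T1 → mem=3 r[T1]=2 [OK]
7. LOAD T3 → mem=3 r[T3]=3 [LOAD]
8. LOAD T1 → mem=3 r[T1]=3 [LOAD]
9. CAS T3 → mem=4 r[T3]=3 [OK]
10. LOAD T3 → mem=4 r[T3]=4 [LOAD]
11. CAS T3 → mem=5 r[T3]=4 [OK]
12. CAS T1 → mem=5 r[T1]=3 [RETRY]
13. LOAD T1 → mem=5 r[T1]=5 [LOAD]
14. CAS T1 → mem=6 r[T1]=5 [OK]

B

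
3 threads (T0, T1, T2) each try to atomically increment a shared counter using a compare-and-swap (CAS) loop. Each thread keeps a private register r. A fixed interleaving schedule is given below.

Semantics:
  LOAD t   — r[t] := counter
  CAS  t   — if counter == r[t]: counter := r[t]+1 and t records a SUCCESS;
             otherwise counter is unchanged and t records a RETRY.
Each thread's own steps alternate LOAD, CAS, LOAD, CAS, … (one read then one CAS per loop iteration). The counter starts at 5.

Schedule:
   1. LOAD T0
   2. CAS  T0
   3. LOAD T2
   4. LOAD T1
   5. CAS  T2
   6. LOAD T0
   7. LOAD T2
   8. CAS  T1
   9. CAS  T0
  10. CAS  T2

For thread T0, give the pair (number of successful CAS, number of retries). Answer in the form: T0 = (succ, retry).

1. LOAD T0 → mem=5 r[T0]=5 [LOAD]
2. CAS T0 → mem=6 r[T0]=5 [OK]
3. LOAD T2 → mem=6 r[T2]=6 [LOAD]
4. LOAD T1 → mem=6 r[T1]=6 [LOAD]
5. CAS T2 → mem=7 r[T2]=6 [OK]
6. LOAD T0 → mem=7 r[T0]=7 [LOAD]
7. LOAD T2 → mem=7 r[T2]=7 [LOAD]
8. CAS T1 → mem=7 r[T1]=6 [RETRY]
9. CAS T0 → mem=8 r[T0]=7 [OK]
10. CAS T2 → mem=8 r[T2]=7 [RETRY]

T0 = (2, 0)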